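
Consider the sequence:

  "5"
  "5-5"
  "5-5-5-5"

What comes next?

5-5-5-5-5-5-5-5

s(k+1) = s(k)·-·s(k) — each term doubles the last with '-' between the halves.
So the next term is two copies of 5-5-5-5 with '-' between the halves.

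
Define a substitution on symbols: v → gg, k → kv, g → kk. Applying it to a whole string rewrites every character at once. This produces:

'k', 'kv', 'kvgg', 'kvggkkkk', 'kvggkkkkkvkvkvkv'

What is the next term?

Replace each of the 16 characters of kvggkkkkkvkvkvkv in place — kv gg kk kk kv kv kv kv kv gg kv gg kv gg kv gg — and concatenate.

kvggkkkkkvkvkvkvkvggkvggkvggkvgg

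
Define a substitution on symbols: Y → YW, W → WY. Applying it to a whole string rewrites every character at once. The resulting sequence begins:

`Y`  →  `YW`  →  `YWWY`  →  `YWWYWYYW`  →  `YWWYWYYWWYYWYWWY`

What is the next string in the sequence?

YWWYWYYWWYYWYWWYWYYWYWWYYWWYWYYW

φ(YWWYWYYWWYYWYWWY) expands symbol-by-symbol to YW WY WY YW WY YW YW WY WY YW YW WY YW WY WY YW; joining the 16 pieces gives the next term.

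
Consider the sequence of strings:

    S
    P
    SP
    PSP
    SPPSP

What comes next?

From term 3 onward, concatenate the second-to-last term with the last: S·P = SP, P·SP = PSP, …
Continuing: PSP · SPPSP gives term 6.

PSPSPPSP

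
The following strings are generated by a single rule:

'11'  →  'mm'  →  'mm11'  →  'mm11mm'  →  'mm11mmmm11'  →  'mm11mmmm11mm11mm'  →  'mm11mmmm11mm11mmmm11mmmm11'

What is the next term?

mm11mmmm11mm11mmmm11mmmm11mm11mmmm11mm11mm

From term 3 onward, concatenate the last term with the second-to-last: mm·11 = mm11, mm11·mm = mm11mm, …
The next term joins mm11mmmm11mm11mmmm11mmmm11 and mm11mmmm11mm11mm.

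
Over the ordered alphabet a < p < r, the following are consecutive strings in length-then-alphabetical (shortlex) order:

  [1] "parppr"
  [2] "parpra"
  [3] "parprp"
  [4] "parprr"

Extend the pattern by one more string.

The successor of parprr increments the rightmost position that isn't already r and resets every position after it to a.

parraa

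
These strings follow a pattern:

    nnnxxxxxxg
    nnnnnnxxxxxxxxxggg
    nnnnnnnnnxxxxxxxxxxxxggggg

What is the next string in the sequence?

nnnnnnnnnnnnxxxxxxxxxxxxxxxggggggg

The n-th term is 3n n's then 3n+3 x's then 2n-1 g's (n = 1, 2, …).
Setting n = 4 gives 12, 15, 7 characters in each block.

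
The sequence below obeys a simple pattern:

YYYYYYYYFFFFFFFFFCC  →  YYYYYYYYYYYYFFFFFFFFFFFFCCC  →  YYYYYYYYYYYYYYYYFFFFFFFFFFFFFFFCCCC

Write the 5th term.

YYYYYYYYYYYYYYYYYYYYYYYYFFFFFFFFFFFFFFFFFFFFFCCCCCC

Term n consists of 4n Y's, followed by 3n+3 F's, followed by n C's, where the shown terms are n = 2, 3, 4.
At n = 6 the blocks have lengths 24, 21, 6.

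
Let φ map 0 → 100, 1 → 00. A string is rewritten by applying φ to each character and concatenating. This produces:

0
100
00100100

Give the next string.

Rewriting each symbol of 00100100: 0→100, 0→100, 1→00, 0→100, 0→100, 1→00, 0→100, 0→100, which concatenates to 100 100 00 100 100 00 100 100.

1001000010010000100100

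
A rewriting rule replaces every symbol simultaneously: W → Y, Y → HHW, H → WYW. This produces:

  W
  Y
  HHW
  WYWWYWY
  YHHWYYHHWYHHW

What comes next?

HHWWYWWYWYHHWHHWWYWWYWYHHWWYWWYWY

Replace each of the 13 characters of YHHWYYHHWYHHW in place — HHW WYW WYW Y HHW HHW WYW WYW Y HHW WYW WYW Y — and concatenate.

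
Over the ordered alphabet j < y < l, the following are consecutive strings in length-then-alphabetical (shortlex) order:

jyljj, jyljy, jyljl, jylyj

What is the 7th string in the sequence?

jyllj

Continuing the enumeration 3 steps past jylyj: jylyj → jylyy → jylyl → (answer).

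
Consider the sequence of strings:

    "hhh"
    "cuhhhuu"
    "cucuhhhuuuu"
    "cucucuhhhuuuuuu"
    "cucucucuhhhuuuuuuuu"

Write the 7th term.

cucucucucucuhhhuuuuuuuuuuuu

Every step adds cu to the front and uu to the end of the previous string.
From cucucucuhhhuuuuuuuu, 2 further steps: cucucucuhhhuuuuuuuu → cucucucucuhhhuuuuuuuuuu → (answer).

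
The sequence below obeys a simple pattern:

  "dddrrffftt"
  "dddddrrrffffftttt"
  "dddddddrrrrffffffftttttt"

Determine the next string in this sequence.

Reading off run lengths: d runs 3, 5, 7; r runs 2, 3, 4; f runs 3, 5, 7; t runs 2, 4, 6 — each is linear in n (n = 1, 2, …).
Setting n = 4 gives 9, 5, 9, 8 characters in each block.

dddddddddrrrrrffffffffftttttttt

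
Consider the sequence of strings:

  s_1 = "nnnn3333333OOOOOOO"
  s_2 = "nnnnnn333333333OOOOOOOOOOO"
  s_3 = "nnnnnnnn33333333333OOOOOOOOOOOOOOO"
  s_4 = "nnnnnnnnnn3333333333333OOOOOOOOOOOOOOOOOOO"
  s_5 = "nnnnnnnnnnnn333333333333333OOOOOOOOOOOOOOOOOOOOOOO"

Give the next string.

nnnnnnnnnnnnnn33333333333333333OOOOOOOOOOOOOOOOOOOOOOOOOOO

Term n consists of 2n n's, followed by 2n+3 3's, followed by 4n-1 O's, where the shown terms are n = 2, 3, 4, 5, 6.
Setting n = 7 gives 14, 17, 27 characters in each block.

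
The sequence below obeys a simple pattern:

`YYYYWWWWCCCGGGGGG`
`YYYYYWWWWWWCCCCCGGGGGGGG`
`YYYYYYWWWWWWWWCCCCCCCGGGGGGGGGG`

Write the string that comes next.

Term n consists of n+2 Y's, followed by 2n W's, followed by 2n-1 C's, followed by 2n+2 G's, where the shown terms are n = 2, 3, 4.
For the next term, n = 5, so the run lengths are 7, 10, 9, 12.

YYYYYYYWWWWWWWWWWCCCCCCCCCGGGGGGGGGGGG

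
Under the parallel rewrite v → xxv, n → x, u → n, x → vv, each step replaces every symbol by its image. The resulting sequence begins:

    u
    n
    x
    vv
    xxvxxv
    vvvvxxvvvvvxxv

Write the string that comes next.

Applying the rule to each of the 14 symbols of vvvvxxvvvvvxxv gives the pieces xxv xxv xxv xxv vv vv xxv xxv xxv xxv xxv vv vv xxv, which concatenate to the answer.

xxvxxvxxvxxvvvvvxxvxxvxxvxxvxxvvvvvxxv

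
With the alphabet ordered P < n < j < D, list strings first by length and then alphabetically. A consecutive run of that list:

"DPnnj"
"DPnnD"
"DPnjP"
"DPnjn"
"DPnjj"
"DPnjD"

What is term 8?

DPnDn

Advancing 2 positions from DPnjD through DPnjD → DPnDP reaches term 8.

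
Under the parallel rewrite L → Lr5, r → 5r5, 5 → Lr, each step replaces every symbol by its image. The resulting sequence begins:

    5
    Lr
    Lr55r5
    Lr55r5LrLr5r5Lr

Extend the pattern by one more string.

Lr55r5LrLr5r5LrLr55r5Lr55r5Lr5r5LrLr55r5

Applying the rule to each of the 15 symbols of Lr55r5LrLr5r5Lr gives the pieces Lr5 5r5 Lr Lr 5r5 Lr Lr5 5r5 Lr5 5r5 Lr 5r5 Lr Lr5 5r5, which concatenate to the answer.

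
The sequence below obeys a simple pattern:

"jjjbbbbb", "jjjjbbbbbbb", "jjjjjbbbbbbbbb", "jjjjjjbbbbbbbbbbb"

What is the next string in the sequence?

jjjjjjjbbbbbbbbbbbbb

The n-th term is n+1 j's then 2n+1 b's, where the shown terms are n = 2, 3, 4, 5.
Setting n = 6 gives 7, 13 characters in each block.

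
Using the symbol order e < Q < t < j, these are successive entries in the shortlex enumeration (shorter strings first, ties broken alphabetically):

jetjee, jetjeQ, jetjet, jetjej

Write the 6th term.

Continuing the enumeration 2 steps past jetjej: jetjej → jetjQe → (answer).

jetjQQ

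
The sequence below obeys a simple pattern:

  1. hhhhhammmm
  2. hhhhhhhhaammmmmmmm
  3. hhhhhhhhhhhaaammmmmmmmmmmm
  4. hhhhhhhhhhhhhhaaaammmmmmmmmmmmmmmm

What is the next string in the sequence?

hhhhhhhhhhhhhhhhhaaaaammmmmmmmmmmmmmmmmmmm

Each string has the form h^{3n+2} a^{n} m^{4n} (n = 1, 2, …).
For the next term, n = 5, so the run lengths are 17, 5, 20.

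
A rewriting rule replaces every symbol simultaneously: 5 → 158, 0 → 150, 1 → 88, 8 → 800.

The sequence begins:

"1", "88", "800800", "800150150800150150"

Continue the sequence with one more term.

Replace each of the 18 characters of 800150150800150150 in place — 800 150 150 88 158 150 88 158 150 800 150 150 88 158 150 88 158 150 — and concatenate.

80015015088158150881581508001501508815815088158150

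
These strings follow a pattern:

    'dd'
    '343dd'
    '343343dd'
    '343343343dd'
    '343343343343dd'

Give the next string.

Each term is the previous one with 343 prepended.
One more step from 343343343343dd gives the answer.

343343343343343dd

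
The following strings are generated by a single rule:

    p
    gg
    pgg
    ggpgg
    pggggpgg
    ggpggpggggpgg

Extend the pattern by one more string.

This is a Fibonacci-style word recurrence s(k) = s(k−2)·s(k−1): e.g. p·gg = pgg.
Continuing: pggggpgg · ggpggpggggpgg gives term 7.

pggggpggggpggpggggpgg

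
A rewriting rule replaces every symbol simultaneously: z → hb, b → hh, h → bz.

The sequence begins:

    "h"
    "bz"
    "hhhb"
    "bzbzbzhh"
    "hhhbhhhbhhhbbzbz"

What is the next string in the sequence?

bzbzbzhhbzbzbzhhbzbzbzhhhhhbhhhb

Applying the rule to each of the 16 symbols of hhhbhhhbhhhbbzbz gives the pieces bz bz bz hh bz bz bz hh bz bz bz hh hh hb hh hb, which concatenate to the answer.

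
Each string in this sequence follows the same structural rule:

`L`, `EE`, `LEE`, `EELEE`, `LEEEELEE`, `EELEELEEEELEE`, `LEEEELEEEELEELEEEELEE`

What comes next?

Each term (from the third on) is the two preceding terms concatenated in order: term 3 = L·EE = LEE.
So term 8 is EELEELEEEELEE·LEEEELEEEELEELEEEELEE.

EELEELEEEELEELEEEELEEEELEELEEEELEE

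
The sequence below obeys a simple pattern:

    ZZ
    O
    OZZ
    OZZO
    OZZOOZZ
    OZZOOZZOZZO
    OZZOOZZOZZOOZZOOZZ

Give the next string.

OZZOOZZOZZOOZZOOZZOZZOOZZOZZO

From term 3 onward, concatenate the last term with the second-to-last: O·ZZ = OZZ, OZZ·O = OZZO, …
The next term joins OZZOOZZOZZOOZZOOZZ and OZZOOZZOZZO.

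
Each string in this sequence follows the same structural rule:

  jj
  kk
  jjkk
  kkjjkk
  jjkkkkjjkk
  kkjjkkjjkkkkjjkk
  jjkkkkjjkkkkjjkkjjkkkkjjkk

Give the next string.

kkjjkkjjkkkkjjkkjjkkkkjjkkkkjjkkjjkkkkjjkk

From term 3 onward, concatenate the second-to-last term with the last: jj·kk = jjkk, kk·jjkk = kkjjkk, …
So term 8 is kkjjkkjjkkkkjjkk·jjkkkkjjkkkkjjkkjjkkkkjjkk.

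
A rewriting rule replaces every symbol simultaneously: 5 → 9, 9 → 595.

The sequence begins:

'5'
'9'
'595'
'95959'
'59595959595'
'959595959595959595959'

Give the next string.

5959595959595959595959595959595959595959595

Replace each of the 21 characters of 959595959595959595959 in place — 595 9 595 9 595 9 595 9 595 9 595 9 595 9 595 9 595 9 595 9 595 — and concatenate.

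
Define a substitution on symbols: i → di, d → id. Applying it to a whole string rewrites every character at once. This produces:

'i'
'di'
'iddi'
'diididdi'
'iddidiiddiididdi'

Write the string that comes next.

diididdiiddidiididdidiiddiididdi

Applying the rule to each of the 16 symbols of iddidiiddiididdi gives the pieces di id id di id di di id id di di id di id id di, which concatenate to the answer.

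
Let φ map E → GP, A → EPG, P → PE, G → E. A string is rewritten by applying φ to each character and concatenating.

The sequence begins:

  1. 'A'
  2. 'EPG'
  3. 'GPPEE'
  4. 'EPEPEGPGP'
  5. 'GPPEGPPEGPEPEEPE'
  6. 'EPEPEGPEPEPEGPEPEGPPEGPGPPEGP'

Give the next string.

Rewriting the 29 symbols of EPEPEGPEPEPEGPEPEGPPEGPGPPEGP one by one yields GP PE GP PE GP E PE GP PE GP PE GP E PE GP PE GP E PE PE GP E PE E PE PE GP E PE; concatenated:

GPPEGPPEGPEPEGPPEGPPEGPEPEGPPEGPEPEPEGPEPEEPEPEGPEPE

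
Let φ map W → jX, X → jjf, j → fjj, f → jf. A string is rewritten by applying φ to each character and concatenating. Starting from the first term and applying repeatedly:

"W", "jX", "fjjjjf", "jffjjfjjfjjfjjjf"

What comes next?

φ(jffjjfjjfjjfjjjf) expands symbol-by-symbol to fjj jf jf fjj fjj jf fjj fjj jf fjj fjj jf fjj fjj fjj jf; joining the 16 pieces gives the next term.

fjjjfjffjjfjjjffjjfjjjffjjfjjjffjjfjjfjjjf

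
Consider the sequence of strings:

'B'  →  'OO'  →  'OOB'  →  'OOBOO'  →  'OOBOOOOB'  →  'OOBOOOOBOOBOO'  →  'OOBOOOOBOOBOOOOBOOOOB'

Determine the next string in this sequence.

From term 3 onward, concatenate the last term with the second-to-last: OO·B = OOB, OOB·OO = OOBOO, …
The next term joins OOBOOOOBOOBOOOOBOOOOB and OOBOOOOBOOBOO.

OOBOOOOBOOBOOOOBOOOOBOOBOOOOBOOBOO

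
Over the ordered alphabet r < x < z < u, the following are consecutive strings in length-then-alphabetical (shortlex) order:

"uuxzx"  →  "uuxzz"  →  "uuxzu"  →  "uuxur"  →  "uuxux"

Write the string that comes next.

Treat uuxux as a base-4 numeral over the given alphabet and add one, carrying through any trailing u's.

uuxuz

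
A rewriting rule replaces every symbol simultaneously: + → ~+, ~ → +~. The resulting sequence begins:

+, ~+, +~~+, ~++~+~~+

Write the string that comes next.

+~~+~++~~++~+~~+

Apply φ to ~++~+~~+ symbol by symbol: ~→+~, +→~+, +→~+, ~→+~, +→~+, ~→+~, ~→+~, +→~+; joined: +~ ~+ ~+ +~ ~+ +~ +~ ~+.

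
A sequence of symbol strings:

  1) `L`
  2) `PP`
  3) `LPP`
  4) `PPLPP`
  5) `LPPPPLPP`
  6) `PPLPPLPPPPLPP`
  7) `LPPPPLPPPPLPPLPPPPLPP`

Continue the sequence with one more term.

This is a Fibonacci-style word recurrence s(k) = s(k−2)·s(k−1): e.g. L·PP = LPP.
Continuing: PPLPPLPPPPLPP · LPPPPLPPPPLPPLPPPPLPP gives term 8.

PPLPPLPPPPLPPLPPPPLPPPPLPPLPPPPLPP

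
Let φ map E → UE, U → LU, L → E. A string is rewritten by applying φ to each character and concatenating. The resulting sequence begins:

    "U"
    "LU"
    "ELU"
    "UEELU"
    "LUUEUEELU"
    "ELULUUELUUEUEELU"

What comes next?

φ(ELULUUELUUEUEELU) expands symbol-by-symbol to UE E LU E LU LU UE E LU LU UE LU UE UE E LU; joining the 16 pieces gives the next term.

UEELUELULUUEELULUUELUUEUEELU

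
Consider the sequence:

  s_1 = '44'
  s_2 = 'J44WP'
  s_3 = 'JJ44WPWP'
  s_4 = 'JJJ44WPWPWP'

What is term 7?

JJJJJJ44WPWPWPWPWPWP

Each term wraps the previous one in J on the left and WP on the right.
From JJJ44WPWPWP, 3 further steps: JJJ44WPWPWP → JJJJ44WPWPWPWP → JJJJJ44WPWPWPWPWP → (answer).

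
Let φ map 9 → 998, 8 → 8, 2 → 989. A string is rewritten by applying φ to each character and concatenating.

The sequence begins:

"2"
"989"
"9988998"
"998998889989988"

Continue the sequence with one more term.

Rewriting the 15 symbols of 998998889989988 one by one yields 998 998 8 998 998 8 8 8 998 998 8 998 998 8 8; concatenated:

9989988998998888998998899899888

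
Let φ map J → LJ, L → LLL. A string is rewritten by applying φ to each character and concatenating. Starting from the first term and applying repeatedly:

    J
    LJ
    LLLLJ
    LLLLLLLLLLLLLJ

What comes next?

LLLLLLLLLLLLLLLLLLLLLLLLLLLLLLLLLLLLLLLLJ

φ(LLLLLLLLLLLLLJ) expands symbol-by-symbol to LLL LLL LLL LLL LLL LLL LLL LLL LLL LLL LLL LLL LLL LJ; joining the 14 pieces gives the next term.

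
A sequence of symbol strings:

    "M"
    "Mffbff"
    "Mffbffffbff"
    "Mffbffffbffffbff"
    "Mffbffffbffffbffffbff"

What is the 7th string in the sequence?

The strings grow by a fixed suffix ffbff each time.
From Mffbffffbffffbffffbff, 2 further steps: Mffbffffbffffbffffbff → Mffbffffbffffbffffbffffbff → (answer).

Mffbffffbffffbffffbffffbffffbff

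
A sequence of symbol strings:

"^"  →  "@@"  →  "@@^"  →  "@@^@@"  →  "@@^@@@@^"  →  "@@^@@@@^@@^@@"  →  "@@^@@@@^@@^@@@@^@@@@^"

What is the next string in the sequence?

Each term (from the third on) is the previous term followed by the one before it: term 3 = @@·^ = @@^.
So term 8 is @@^@@@@^@@^@@@@^@@@@^·@@^@@@@^@@^@@.

@@^@@@@^@@^@@@@^@@@@^@@^@@@@^@@^@@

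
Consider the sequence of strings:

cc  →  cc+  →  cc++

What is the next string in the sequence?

cc+++

Every step adds + to the end: s(k+1) = s(k)·+.
So the next term is cc++·+.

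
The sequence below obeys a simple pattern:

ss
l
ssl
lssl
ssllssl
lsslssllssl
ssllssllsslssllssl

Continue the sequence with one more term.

This is a Fibonacci-style word recurrence s(k) = s(k−2)·s(k−1): e.g. ss·l = ssl.
Continuing: lsslssllssl · ssllssllsslssllssl gives term 8.

lsslssllsslssllssllsslssllssl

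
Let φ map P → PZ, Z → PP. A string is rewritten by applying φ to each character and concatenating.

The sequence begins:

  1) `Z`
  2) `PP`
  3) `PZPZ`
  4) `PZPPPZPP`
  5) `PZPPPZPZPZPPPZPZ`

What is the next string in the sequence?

Rewriting the 16 symbols of PZPPPZPZPZPPPZPZ one by one yields PZ PP PZ PZ PZ PP PZ PP PZ PP PZ PZ PZ PP PZ PP; concatenated:

PZPPPZPZPZPPPZPPPZPPPZPZPZPPPZPP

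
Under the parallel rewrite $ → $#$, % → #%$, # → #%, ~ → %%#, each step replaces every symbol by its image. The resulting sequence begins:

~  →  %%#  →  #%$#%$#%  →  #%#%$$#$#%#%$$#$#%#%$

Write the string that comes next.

Replace each of the 21 characters of #%#%$$#$#%#%$$#$#%#%$ in place — #% #%$ #% #%$ $#$ $#$ #% $#$ #% #%$ #% #%$ $#$ $#$ #% $#$ #% #%$ #% #%$ $#$ — and concatenate.

#%#%$#%#%$$#$$#$#%$#$#%#%$#%#%$$#$$#$#%$#$#%#%$#%#%$$#$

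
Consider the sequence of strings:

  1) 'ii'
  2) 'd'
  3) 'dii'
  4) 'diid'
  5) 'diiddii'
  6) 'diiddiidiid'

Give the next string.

Each term (from the third on) is the previous term followed by the one before it: term 3 = d·ii = dii.
Continuing: diiddiidiid · diiddii gives term 7.

diiddiidiiddiiddii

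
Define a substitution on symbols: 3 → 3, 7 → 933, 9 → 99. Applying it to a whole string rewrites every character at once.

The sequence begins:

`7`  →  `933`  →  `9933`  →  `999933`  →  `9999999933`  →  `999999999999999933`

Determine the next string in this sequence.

9999999999999999999999999999999933

Applying the rule to each of the 18 symbols of 999999999999999933 gives the pieces 99 99 99 99 99 99 99 99 99 99 99 99 99 99 99 99 3 3, which concatenate to the answer.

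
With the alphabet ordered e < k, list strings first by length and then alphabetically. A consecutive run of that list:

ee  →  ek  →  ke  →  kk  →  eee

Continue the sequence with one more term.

eek

The successor of eee increments the rightmost position that isn't already k and resets every position after it to e.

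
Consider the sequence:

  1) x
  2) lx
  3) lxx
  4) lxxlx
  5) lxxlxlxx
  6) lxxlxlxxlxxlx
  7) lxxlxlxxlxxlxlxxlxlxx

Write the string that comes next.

lxxlxlxxlxxlxlxxlxlxxlxxlxlxxlxxlx

From term 3 onward, concatenate the last term with the second-to-last: lx·x = lxx, lxx·lx = lxxlx, …
The next term joins lxxlxlxxlxxlxlxxlxlxx and lxxlxlxxlxxlx.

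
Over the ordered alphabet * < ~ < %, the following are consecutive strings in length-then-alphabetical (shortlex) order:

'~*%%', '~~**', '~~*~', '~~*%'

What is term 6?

~~~~

Advancing 2 positions from ~~*% through ~~*% → ~~~* reaches term 6.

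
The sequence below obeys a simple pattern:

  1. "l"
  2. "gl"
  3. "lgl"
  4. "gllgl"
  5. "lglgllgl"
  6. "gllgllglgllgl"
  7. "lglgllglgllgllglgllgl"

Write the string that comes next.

gllgllglgllgllglgllglgllgllglgllgl

This is a Fibonacci-style word recurrence s(k) = s(k−2)·s(k−1): e.g. l·gl = lgl.
Continuing: gllgllglgllgl · lglgllglgllgllglgllgl gives term 8.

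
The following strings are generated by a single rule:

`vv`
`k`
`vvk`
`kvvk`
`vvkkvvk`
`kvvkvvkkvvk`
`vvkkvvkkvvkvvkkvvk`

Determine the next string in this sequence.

This is a Fibonacci-style word recurrence s(k) = s(k−2)·s(k−1): e.g. vv·k = vvk.
Continuing: kvvkvvkkvvk · vvkkvvkkvvkvvkkvvk gives term 8.

kvvkvvkkvvkvvkkvvkkvvkvvkkvvk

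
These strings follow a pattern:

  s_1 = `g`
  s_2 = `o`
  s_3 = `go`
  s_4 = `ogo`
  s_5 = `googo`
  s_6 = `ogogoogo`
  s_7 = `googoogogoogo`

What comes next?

ogogoogogoogoogogoogo

Each term (from the third on) is the two preceding terms concatenated in order: term 3 = g·o = go.
Continuing: ogogoogo · googoogogoogo gives term 8.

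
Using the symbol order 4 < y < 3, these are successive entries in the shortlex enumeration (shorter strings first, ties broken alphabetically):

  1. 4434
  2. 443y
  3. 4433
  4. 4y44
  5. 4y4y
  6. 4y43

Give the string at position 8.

4yyy

Stepping forward 2 times from 4y43: 4y43 → 4yy4, then the target.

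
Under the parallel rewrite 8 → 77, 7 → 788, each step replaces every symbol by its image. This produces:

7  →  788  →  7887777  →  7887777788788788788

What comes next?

78877777887887887887887777788777778877777887777

Applying the rule to each of the 19 symbols of 7887777788788788788 gives the pieces 788 77 77 788 788 788 788 788 77 77 788 77 77 788 77 77 788 77 77, which concatenate to the answer.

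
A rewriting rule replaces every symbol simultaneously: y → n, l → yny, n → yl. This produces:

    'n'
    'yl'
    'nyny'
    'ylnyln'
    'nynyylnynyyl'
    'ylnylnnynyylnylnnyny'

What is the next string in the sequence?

Replace each of the 20 characters of ylnylnnynyylnylnnyny in place — n yny yl n yny yl yl n yl n n yny yl n yny yl yl n yl n — and concatenate.

nynyylnynyylylnylnnynyylnynyylylnyln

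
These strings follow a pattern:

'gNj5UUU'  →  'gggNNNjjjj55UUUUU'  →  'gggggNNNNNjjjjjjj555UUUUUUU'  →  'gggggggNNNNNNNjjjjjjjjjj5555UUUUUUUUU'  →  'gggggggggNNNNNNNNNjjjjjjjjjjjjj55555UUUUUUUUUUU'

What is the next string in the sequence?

Reading off run lengths: g runs 1, 3, 5, 7, 9; N runs 1, 3, 5, 7, 9; j runs 1, 4, 7, 10, 13; 5 runs 1, 2, 3, 4, 5; U runs 3, 5, 7, 9, 11 — each is linear in n (n = 1, 2, …).
For the next term, n = 6, so the run lengths are 11, 11, 16, 6, 13.

gggggggggggNNNNNNNNNNNjjjjjjjjjjjjjjjj555555UUUUUUUUUUUUU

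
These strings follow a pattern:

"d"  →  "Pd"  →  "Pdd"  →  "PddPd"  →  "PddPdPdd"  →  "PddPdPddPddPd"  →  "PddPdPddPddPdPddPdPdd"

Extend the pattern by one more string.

PddPdPddPddPdPddPdPddPddPdPddPddPd

From term 3 onward, concatenate the last term with the second-to-last: Pd·d = Pdd, Pdd·Pd = PddPd, …
So term 8 is PddPdPddPddPdPddPdPdd·PddPdPddPddPd.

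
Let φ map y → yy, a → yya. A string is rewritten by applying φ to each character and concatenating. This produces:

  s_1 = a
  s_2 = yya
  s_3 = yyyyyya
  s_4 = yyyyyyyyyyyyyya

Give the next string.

φ(yyyyyyyyyyyyyya) expands symbol-by-symbol to yy yy yy yy yy yy yy yy yy yy yy yy yy yy yya; joining the 15 pieces gives the next term.

yyyyyyyyyyyyyyyyyyyyyyyyyyyyyya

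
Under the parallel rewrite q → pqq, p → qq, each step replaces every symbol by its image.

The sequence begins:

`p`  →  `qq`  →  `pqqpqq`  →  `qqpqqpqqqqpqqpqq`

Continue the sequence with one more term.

pqqpqqqqpqqpqqqqpqqpqqpqqpqqqqpqqpqqqqpqqpqq

Applying the rule to each of the 16 symbols of qqpqqpqqqqpqqpqq gives the pieces pqq pqq qq pqq pqq qq pqq pqq pqq pqq qq pqq pqq qq pqq pqq, which concatenate to the answer.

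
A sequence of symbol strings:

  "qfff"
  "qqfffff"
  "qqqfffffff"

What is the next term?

qqqqfffffffff

Reading off run lengths: q runs 1, 2, 3; f runs 3, 5, 7 — each is linear in n (n = 1, 2, …).
At n = 4 the blocks have lengths 4, 9.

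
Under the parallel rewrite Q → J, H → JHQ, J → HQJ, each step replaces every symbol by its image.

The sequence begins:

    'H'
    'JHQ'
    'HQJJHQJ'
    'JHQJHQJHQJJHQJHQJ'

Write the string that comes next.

Rewriting the 17 symbols of JHQJHQJHQJJHQJHQJ one by one yields HQJ JHQ J HQJ JHQ J HQJ JHQ J HQJ HQJ JHQ J HQJ JHQ J HQJ; concatenated:

HQJJHQJHQJJHQJHQJJHQJHQJHQJJHQJHQJJHQJHQJ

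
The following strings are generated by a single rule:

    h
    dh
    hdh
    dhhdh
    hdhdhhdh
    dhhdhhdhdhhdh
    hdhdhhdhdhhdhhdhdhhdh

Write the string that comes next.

This is a Fibonacci-style word recurrence s(k) = s(k−2)·s(k−1): e.g. h·dh = hdh.
Continuing: dhhdhhdhdhhdh · hdhdhhdhdhhdhhdhdhhdh gives term 8.

dhhdhhdhdhhdhhdhdhhdhdhhdhhdhdhhdh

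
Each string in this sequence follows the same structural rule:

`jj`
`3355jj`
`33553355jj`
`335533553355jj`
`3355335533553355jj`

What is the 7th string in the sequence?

Every step adds 3355 at the front: s(k+1) = 3355·s(k).
From 3355335533553355jj, 2 further steps: 3355335533553355jj → 33553355335533553355jj → (answer).

335533553355335533553355jj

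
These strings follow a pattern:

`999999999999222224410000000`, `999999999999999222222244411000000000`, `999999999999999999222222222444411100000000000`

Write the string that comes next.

999999999999999999999222222222224444411110000000000000

The n-th term is 3n+3 9's then 2n-1 2's then n-1 4's then n-2 1's then 2n+1 0's, where the shown terms are n = 3, 4, 5.
Setting n = 6 gives 21, 11, 5, 4, 13 characters in each block.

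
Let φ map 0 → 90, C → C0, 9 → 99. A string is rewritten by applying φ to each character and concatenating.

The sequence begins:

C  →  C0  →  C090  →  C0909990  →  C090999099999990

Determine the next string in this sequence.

C0909990999999909999999999999990

Replace each of the 16 characters of C090999099999990 in place — C0 90 99 90 99 99 99 90 99 99 99 99 99 99 99 90 — and concatenate.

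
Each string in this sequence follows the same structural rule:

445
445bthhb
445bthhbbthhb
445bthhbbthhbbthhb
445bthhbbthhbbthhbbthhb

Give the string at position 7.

445bthhbbthhbbthhbbthhbbthhbbthhb

Each term is the previous one with bthhb appended.
From 445bthhbbthhbbthhbbthhb, 2 further steps: 445bthhbbthhbbthhbbthhb → 445bthhbbthhbbthhbbthhbbthhb → (answer).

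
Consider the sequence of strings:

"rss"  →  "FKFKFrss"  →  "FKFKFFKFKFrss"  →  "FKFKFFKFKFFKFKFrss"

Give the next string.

Every step adds FKFKF at the front: s(k+1) = FKFKF·s(k).
So the next term is FKFKF·FKFKFFKFKFFKFKFrss.

FKFKFFKFKFFKFKFFKFKFrss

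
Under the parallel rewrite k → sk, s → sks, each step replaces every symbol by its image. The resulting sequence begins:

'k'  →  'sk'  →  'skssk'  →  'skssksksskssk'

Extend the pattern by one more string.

φ(skssksksskssk) expands symbol-by-symbol to sks sk sks sks sk sks sk sks sks sk sks sks sk; joining the 13 pieces gives the next term.

sksskskssksskskssksksskssksksskssk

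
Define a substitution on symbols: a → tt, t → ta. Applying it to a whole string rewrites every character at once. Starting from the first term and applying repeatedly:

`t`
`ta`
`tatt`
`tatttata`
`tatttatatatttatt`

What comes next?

Rewriting the 16 symbols of tatttatatatttatt one by one yields ta tt ta ta ta tt ta tt ta tt ta ta ta tt ta ta; concatenated:

tatttatatatttatttatttatatatttata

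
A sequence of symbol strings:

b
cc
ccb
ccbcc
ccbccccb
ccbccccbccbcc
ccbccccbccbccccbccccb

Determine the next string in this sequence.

From term 3 onward, concatenate the last term with the second-to-last: cc·b = ccb, ccb·cc = ccbcc, …
So term 8 is ccbccccbccbccccbccccb·ccbccccbccbcc.

ccbccccbccbccccbccccbccbccccbccbcc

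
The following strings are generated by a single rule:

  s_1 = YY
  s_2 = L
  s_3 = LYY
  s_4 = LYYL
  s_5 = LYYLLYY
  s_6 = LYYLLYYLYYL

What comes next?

LYYLLYYLYYLLYYLLYY

This is a Fibonacci-style word recurrence s(k) = s(k−1)·s(k−2): e.g. L·YY = LYY.
The next term joins LYYLLYYLYYL and LYYLLYY.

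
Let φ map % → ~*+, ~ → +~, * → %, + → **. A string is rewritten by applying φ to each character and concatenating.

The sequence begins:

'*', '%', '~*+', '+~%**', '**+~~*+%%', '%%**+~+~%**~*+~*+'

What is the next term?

~*+~*+%%**+~**+~~*+%%+~%**+~%**

Replace each of the 17 characters of %%**+~+~%**~*+~*+ in place — ~*+ ~*+ % % ** +~ ** +~ ~*+ % % +~ % ** +~ % ** — and concatenate.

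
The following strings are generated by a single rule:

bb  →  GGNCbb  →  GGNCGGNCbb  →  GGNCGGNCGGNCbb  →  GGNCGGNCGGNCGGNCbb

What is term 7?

Every step adds GGNC at the front: s(k+1) = GGNC·s(k).
From GGNCGGNCGGNCGGNCbb, 2 further steps: GGNCGGNCGGNCGGNCbb → GGNCGGNCGGNCGGNCGGNCbb → (answer).

GGNCGGNCGGNCGGNCGGNCGGNCbb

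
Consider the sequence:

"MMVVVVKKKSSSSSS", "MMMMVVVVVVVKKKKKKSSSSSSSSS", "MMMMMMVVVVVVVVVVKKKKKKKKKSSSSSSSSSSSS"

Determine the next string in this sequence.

Each string has the form M^{2n} V^{3n+1} K^{3n} S^{3n+3} (n = 1, 2, …).
For the next term, n = 4, so the run lengths are 8, 13, 12, 15.

MMMMMMMMVVVVVVVVVVVVVKKKKKKKKKKKKSSSSSSSSSSSSSSS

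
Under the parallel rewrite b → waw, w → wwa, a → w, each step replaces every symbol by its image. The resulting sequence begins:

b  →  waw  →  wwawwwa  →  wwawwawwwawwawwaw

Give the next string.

Applying the rule to each of the 17 symbols of wwawwawwwawwawwaw gives the pieces wwa wwa w wwa wwa w wwa wwa wwa w wwa wwa w wwa wwa w wwa, which concatenate to the answer.

wwawwawwwawwawwwawwawwawwwawwawwwawwawwwa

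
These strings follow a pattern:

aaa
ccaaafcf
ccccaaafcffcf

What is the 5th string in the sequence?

ccccccccaaafcffcffcffcf

Each term wraps the previous one in cc on the left and fcf on the right.
From ccccaaafcffcf, 2 further steps: ccccaaafcffcf → ccccccaaafcffcffcf → (answer).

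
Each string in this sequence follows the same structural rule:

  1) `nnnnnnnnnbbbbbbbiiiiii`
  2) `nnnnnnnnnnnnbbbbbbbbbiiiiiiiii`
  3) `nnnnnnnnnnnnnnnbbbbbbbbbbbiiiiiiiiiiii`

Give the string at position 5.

nnnnnnnnnnnnnnnnnnnnnbbbbbbbbbbbbbbbiiiiiiiiiiiiiiiiii

Reading off run lengths: n runs 9, 12, 15; b runs 7, 9, 11; i runs 6, 9, 12 — each is linear in n, where the shown terms are n = 2, 3, 4.
For term 5, n = 6, so the run lengths are 21, 15, 18.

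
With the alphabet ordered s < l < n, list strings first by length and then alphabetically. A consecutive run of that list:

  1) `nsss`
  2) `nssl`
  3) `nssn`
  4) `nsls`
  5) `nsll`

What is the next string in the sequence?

nsln

Find the rightmost character of nsll below n, bump it to the next letter, and reset everything to its right to s.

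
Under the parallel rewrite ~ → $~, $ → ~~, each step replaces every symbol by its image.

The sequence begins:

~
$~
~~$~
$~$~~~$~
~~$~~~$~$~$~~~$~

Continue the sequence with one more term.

$~$~~~$~$~$~~~$~~~$~~~$~$~$~~~$~

φ(~~$~~~$~$~$~~~$~) expands symbol-by-symbol to $~ $~ ~~ $~ $~ $~ ~~ $~ ~~ $~ ~~ $~ $~ $~ ~~ $~; joining the 16 pieces gives the next term.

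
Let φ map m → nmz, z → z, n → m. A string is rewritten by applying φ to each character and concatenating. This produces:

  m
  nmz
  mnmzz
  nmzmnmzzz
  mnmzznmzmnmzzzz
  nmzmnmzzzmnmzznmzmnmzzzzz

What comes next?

mnmzznmzmnmzzzznmzmnmzzzmnmzznmzmnmzzzzzz

φ(nmzmnmzzzmnmzznmzmnmzzzzz) expands symbol-by-symbol to m nmz z nmz m nmz z z z nmz m nmz z z m nmz z nmz m nmz z z z z z; joining the 25 pieces gives the next term.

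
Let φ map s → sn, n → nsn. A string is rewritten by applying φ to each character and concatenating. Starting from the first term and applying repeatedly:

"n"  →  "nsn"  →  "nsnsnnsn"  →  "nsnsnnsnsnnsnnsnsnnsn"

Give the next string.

Replace each of the 21 characters of nsnsnnsnsnnsnnsnsnnsn in place — nsn sn nsn sn nsn nsn sn nsn sn nsn nsn sn nsn nsn sn nsn sn nsn nsn sn nsn — and concatenate.

nsnsnnsnsnnsnnsnsnnsnsnnsnnsnsnnsnnsnsnnsnsnnsnnsnsnnsn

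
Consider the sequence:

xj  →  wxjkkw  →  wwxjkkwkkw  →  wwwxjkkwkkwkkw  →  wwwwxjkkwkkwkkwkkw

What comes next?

wwwwwxjkkwkkwkkwkkwkkw

Every step adds w to the front and kkw to the end of the previous string.
One more step from wwwwxjkkwkkwkkwkkw gives the answer.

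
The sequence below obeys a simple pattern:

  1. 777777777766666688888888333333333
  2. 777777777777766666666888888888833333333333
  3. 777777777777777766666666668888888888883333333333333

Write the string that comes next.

The n-th term is 3n+1 7's then 2n 6's then 2n+2 8's then 2n+3 3's, where the shown terms are n = 3, 4, 5.
For the next term, n = 6, so the run lengths are 19, 12, 14, 15.

777777777777777777766666666666688888888888888333333333333333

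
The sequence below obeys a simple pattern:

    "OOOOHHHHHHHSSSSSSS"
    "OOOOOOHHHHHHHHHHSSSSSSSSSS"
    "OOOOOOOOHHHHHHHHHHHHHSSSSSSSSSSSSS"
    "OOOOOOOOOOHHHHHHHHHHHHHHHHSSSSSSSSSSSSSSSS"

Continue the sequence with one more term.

Reading off run lengths: O runs 4, 6, 8, 10; H runs 7, 10, 13, 16; S runs 7, 10, 13, 16 — each is linear in n, where the shown terms are n = 2, 3, 4, 5.
For the next term, n = 6, so the run lengths are 12, 19, 19.

OOOOOOOOOOOOHHHHHHHHHHHHHHHHHHHSSSSSSSSSSSSSSSSSSS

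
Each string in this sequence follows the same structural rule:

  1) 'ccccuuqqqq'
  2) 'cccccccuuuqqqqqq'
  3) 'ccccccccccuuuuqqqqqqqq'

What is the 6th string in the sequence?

Term n consists of 3n+1 c's, followed by n+1 u's, followed by 2n+2 q's (n = 1, 2, …).
For term 6, n = 6, so the run lengths are 19, 7, 14.

cccccccccccccccccccuuuuuuuqqqqqqqqqqqqqq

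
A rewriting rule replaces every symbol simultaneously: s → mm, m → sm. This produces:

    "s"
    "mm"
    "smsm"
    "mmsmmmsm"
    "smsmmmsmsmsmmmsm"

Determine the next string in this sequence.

Rewriting the 16 symbols of smsmmmsmsmsmmmsm one by one yields mm sm mm sm sm sm mm sm mm sm mm sm sm sm mm sm; concatenated:

mmsmmmsmsmsmmmsmmmsmmmsmsmsmmmsm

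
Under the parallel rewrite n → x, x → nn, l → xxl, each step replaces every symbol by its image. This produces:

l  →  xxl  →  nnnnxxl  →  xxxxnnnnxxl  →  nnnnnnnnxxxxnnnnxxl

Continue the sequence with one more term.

Rewriting the 19 symbols of nnnnnnnnxxxxnnnnxxl one by one yields x x x x x x x x nn nn nn nn x x x x nn nn xxl; concatenated:

xxxxxxxxnnnnnnnnxxxxnnnnxxl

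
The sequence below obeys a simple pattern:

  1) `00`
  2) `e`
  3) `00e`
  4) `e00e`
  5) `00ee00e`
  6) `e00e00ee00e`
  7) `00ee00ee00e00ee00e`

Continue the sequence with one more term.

This is a Fibonacci-style word recurrence s(k) = s(k−2)·s(k−1): e.g. 00·e = 00e.
Continuing: e00e00ee00e · 00ee00ee00e00ee00e gives term 8.

e00e00ee00e00ee00ee00e00ee00e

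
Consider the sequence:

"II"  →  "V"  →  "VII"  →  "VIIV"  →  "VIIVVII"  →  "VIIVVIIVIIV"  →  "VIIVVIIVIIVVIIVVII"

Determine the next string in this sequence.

VIIVVIIVIIVVIIVVIIVIIVVIIVIIV

This is a Fibonacci-style word recurrence s(k) = s(k−1)·s(k−2): e.g. V·II = VII.
So term 8 is VIIVVIIVIIVVIIVVII·VIIVVIIVIIV.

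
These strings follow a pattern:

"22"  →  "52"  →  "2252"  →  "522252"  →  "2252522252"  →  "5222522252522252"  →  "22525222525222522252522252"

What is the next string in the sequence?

522252225252225222525222525222522252522252

From term 3 onward, concatenate the second-to-last term with the last: 22·52 = 2252, 52·2252 = 522252, …
Continuing: 5222522252522252 · 22525222525222522252522252 gives term 8.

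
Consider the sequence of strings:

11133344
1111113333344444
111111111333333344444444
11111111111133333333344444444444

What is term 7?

11111111111111111111133333333333333344444444444444444444

Reading off run lengths: 1 runs 3, 6, 9, 12; 3 runs 3, 5, 7, 9; 4 runs 2, 5, 8, 11 — each is linear in n (n = 1, 2, …).
Setting n = 7 gives 21, 15, 20 characters in each block.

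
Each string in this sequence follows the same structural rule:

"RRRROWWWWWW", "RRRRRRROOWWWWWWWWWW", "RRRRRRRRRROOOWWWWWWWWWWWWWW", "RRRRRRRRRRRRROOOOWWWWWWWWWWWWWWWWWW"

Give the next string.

RRRRRRRRRRRRRRRROOOOOWWWWWWWWWWWWWWWWWWWWWW

Each string has the form R^{3n+1} O^{n} W^{4n+2} (n = 1, 2, …).
At n = 5 the blocks have lengths 16, 5, 22.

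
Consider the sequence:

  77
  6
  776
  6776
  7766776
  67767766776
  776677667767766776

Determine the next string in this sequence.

This is a Fibonacci-style word recurrence s(k) = s(k−2)·s(k−1): e.g. 77·6 = 776.
The next term joins 67767766776 and 776677667767766776.

67767766776776677667767766776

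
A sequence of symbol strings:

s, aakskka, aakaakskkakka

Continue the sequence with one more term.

aakaakaakskkakkakka

s(k+1) = aak·s(k)·kka, so each term gains aak as a prefix and kka as a suffix.
So the next term is aak·aakaakskkakka·kka.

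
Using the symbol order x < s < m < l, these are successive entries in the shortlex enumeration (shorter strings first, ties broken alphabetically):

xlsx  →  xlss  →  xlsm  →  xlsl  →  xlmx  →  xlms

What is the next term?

Treat xlms as a base-4 numeral over the given alphabet and add one, carrying through any trailing l's.

xlmm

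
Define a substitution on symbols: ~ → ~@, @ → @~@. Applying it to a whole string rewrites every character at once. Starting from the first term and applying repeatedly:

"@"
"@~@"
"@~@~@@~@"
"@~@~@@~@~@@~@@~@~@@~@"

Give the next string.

@~@~@@~@~@@~@@~@~@@~@~@@~@@~@~@@~@@~@~@@~@~@@~@@~@~@@~@

φ(@~@~@@~@~@@~@@~@~@@~@) expands symbol-by-symbol to @~@ ~@ @~@ ~@ @~@ @~@ ~@ @~@ ~@ @~@ @~@ ~@ @~@ @~@ ~@ @~@ ~@ @~@ @~@ ~@ @~@; joining the 21 pieces gives the next term.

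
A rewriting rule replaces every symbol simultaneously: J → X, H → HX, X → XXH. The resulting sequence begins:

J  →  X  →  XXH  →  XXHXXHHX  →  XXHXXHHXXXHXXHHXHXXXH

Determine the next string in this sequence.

XXHXXHHXXXHXXHHXHXXXHXXHXXHHXXXHXXHHXHXXXHHXXXHXXHXXHHX

φ(XXHXXHHXXXHXXHHXHXXXH) expands symbol-by-symbol to XXH XXH HX XXH XXH HX HX XXH XXH XXH HX XXH XXH HX HX XXH HX XXH XXH XXH HX; joining the 21 pieces gives the next term.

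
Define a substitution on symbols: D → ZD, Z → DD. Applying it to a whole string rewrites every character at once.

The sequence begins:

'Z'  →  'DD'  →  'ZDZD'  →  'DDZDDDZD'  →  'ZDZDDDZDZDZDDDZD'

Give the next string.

DDZDDDZDZDZDDDZDDDZDDDZDZDZDDDZD

φ(ZDZDDDZDZDZDDDZD) expands symbol-by-symbol to DD ZD DD ZD ZD ZD DD ZD DD ZD DD ZD ZD ZD DD ZD; joining the 16 pieces gives the next term.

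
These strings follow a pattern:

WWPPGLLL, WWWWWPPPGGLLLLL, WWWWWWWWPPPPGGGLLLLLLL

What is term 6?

Reading off run lengths: W runs 2, 5, 8; P runs 2, 3, 4; G runs 1, 2, 3; L runs 3, 5, 7 — each is linear in n (n = 1, 2, …).
For term 6, n = 6, so the run lengths are 17, 7, 6, 13.

WWWWWWWWWWWWWWWWWPPPPPPPGGGGGGLLLLLLLLLLLLL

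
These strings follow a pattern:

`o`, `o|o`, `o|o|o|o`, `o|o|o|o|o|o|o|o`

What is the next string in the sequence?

s(k+1) = s(k)·|·s(k) — each term doubles the last with '|' between the halves.
Doubling o|o|o|o|o|o|o|o with '|' between the halves:

o|o|o|o|o|o|o|o|o|o|o|o|o|o|o|o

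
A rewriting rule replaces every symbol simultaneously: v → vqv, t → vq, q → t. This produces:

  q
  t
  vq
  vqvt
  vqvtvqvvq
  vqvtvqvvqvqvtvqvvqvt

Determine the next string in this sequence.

vqvtvqvvqvqvtvqvvqvtvqvtvqvvqvqvtvqvvqvtvqvvq

Replace each of the 20 characters of vqvtvqvvqvqvtvqvvqvt in place — vqv t vqv vq vqv t vqv vqv t vqv t vqv vq vqv t vqv vqv t vqv vq — and concatenate.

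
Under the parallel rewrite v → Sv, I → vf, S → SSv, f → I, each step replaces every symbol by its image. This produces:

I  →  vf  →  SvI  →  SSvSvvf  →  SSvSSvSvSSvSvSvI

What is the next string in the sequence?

Rewriting the 16 symbols of SSvSSvSvSSvSvSvI one by one yields SSv SSv Sv SSv SSv Sv SSv Sv SSv SSv Sv SSv Sv SSv Sv vf; concatenated:

SSvSSvSvSSvSSvSvSSvSvSSvSSvSvSSvSvSSvSvvf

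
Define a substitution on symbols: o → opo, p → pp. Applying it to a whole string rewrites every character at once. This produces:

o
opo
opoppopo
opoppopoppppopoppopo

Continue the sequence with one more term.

opoppopoppppopoppopoppppppppopoppopoppppopoppopo

φ(opoppopoppppopoppopo) expands symbol-by-symbol to opo pp opo pp pp opo pp opo pp pp pp pp opo pp opo pp pp opo pp opo; joining the 20 pieces gives the next term.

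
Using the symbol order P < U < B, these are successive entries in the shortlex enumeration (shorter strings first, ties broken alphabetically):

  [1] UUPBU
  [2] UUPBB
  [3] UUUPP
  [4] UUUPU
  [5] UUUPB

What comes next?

Treat UUUPB as a base-3 numeral over the given alphabet and add one, carrying through any trailing B's.

UUUUP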